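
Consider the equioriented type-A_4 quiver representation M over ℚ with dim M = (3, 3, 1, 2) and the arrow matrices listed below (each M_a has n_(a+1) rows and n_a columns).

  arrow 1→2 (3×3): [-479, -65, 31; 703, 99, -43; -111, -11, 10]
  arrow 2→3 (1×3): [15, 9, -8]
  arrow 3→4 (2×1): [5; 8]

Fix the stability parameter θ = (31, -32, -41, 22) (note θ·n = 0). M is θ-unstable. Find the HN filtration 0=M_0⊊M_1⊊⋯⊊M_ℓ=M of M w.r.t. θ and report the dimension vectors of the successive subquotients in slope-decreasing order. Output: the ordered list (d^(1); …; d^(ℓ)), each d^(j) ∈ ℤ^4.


Via rank(M_{q-1}∘⋯∘M_p): M ≅ I[1,2]^2, I[1,4], I[4,4].
μ_θ-semistable layers: μ^(1)=22; μ^(2)=-1/2; μ^(3)=-14

((0, 0, 0, 2); (2, 2, 0, 0); (1, 1, 1, 0))


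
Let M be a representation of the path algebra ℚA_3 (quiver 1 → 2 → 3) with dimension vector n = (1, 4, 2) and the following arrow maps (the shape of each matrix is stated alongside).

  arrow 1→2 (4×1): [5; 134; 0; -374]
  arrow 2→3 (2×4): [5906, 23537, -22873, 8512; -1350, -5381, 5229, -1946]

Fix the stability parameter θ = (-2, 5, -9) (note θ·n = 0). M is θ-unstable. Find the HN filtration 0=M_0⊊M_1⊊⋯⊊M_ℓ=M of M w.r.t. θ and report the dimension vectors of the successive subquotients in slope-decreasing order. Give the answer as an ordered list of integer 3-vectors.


Interval decomposition of M: I[1,2], I[2,2], I[2,3]^2.
HN type (ℓ=2): μ^(1)=5; μ^(2)=-2

((0, 2, 0); (1, 2, 2))


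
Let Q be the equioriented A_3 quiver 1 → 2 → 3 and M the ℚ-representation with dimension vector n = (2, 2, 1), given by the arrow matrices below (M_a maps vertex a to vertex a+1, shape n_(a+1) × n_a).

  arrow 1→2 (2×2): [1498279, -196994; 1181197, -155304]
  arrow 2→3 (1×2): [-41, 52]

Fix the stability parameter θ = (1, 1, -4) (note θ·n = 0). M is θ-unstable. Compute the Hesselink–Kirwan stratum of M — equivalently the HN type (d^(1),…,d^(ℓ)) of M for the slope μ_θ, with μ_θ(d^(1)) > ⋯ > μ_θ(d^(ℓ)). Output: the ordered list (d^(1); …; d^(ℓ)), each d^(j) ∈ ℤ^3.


Via rank(M_{q-1}∘⋯∘M_p): M ≅ I[1,2], I[1,3].
μ_θ-semistable layers: μ^(1)=1; μ^(2)=-2/3

((1, 1, 0); (1, 1, 1))


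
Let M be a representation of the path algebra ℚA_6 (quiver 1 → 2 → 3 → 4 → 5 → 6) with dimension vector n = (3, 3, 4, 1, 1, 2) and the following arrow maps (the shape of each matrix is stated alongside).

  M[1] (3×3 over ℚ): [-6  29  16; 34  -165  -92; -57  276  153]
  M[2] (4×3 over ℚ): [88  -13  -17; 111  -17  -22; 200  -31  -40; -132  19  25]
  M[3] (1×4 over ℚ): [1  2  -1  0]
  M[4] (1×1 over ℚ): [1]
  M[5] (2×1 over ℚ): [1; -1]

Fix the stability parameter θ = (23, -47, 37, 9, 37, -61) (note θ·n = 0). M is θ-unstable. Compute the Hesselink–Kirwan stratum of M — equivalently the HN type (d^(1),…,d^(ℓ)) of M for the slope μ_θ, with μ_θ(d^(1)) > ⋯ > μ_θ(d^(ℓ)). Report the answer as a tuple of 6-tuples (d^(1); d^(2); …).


Interval decomposition of M: I[1,1], I[1,3], I[1,6], I[2,3], I[3,3], I[6,6].
HN type (ℓ=6): μ^(1)=37; μ^(2)=23; μ^(3)=11/2; μ^(4)=-12; μ^(5)=-47; μ^(6)=-61

((0, 0, 3, 0, 0, 0); (1, 0, 0, 0, 0, 0); (0, 0, 1, 1, 1, 1); (2, 2, 0, 0, 0, 0); (0, 1, 0, 0, 0, 0); (0, 0, 0, 0, 0, 1))


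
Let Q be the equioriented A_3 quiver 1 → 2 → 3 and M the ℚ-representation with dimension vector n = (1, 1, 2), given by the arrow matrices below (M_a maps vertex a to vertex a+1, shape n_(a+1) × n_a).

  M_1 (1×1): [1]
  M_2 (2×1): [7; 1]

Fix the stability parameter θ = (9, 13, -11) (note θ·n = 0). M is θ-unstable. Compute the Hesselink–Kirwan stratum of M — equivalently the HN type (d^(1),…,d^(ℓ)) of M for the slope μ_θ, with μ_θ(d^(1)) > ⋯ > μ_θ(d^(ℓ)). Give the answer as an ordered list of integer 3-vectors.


Barcode: M ≅ I[1,3], I[3,3]. HN layers by μ_θ (2 steps, strictly decreasing):
  μ^(1)=11/3; μ^(2)=-11

((1, 1, 1); (0, 0, 1))


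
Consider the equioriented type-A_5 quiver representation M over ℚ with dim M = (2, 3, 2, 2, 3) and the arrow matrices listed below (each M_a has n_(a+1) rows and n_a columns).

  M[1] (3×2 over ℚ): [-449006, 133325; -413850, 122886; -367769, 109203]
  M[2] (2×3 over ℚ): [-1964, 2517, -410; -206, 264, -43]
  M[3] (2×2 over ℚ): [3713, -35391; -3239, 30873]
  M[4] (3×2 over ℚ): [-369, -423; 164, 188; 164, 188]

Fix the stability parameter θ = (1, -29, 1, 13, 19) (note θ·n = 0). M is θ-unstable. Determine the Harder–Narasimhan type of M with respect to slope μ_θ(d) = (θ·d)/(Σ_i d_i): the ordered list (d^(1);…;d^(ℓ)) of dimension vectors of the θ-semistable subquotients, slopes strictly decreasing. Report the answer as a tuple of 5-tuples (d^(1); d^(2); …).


Interval decomposition of M: I[1,3], I[1,4], I[2,2], I[4,5], I[5,5]^2.
HN type (ℓ=5): μ^(1)=19; μ^(2)=13; μ^(3)=1; μ^(4)=-14; μ^(5)=-29

((0, 0, 0, 0, 3); (0, 0, 0, 2, 0); (0, 0, 2, 0, 0); (2, 2, 0, 0, 0); (0, 1, 0, 0, 0))


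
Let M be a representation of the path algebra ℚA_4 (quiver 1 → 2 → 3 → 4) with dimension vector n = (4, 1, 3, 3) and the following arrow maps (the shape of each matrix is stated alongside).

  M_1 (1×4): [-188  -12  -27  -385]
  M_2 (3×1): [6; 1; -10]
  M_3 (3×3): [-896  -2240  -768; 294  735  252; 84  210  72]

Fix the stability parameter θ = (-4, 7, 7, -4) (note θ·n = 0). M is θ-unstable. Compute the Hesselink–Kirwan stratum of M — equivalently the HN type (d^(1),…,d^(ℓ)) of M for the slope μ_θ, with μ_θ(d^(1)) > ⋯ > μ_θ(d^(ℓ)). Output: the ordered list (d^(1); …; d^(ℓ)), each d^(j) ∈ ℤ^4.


Interval decomposition of M: I[1,1]^3, I[1,4], I[3,3]^2, I[4,4]^2.
HN type (ℓ=3): μ^(1)=7; μ^(2)=10/3; μ^(3)=-4

((0, 0, 2, 0); (0, 1, 1, 1); (4, 0, 0, 2))


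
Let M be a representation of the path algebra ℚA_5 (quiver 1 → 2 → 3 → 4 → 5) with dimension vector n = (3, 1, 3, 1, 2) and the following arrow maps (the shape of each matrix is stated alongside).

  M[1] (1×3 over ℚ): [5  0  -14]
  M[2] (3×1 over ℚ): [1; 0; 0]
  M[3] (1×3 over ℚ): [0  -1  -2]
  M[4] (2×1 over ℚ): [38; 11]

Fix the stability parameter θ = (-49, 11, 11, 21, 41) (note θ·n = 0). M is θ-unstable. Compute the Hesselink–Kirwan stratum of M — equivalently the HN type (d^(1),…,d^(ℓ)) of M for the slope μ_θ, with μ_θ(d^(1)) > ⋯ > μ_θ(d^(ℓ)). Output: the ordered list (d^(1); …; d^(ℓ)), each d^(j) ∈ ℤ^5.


Via rank(M_{q-1}∘⋯∘M_p): M ≅ I[1,1]^2, I[1,3], I[3,3], I[3,5], I[5,5].
μ_θ-semistable layers: μ^(1)=41; μ^(2)=21; μ^(3)=11; μ^(4)=-49

((0, 0, 0, 0, 2); (0, 0, 0, 1, 0); (0, 1, 3, 0, 0); (3, 0, 0, 0, 0))


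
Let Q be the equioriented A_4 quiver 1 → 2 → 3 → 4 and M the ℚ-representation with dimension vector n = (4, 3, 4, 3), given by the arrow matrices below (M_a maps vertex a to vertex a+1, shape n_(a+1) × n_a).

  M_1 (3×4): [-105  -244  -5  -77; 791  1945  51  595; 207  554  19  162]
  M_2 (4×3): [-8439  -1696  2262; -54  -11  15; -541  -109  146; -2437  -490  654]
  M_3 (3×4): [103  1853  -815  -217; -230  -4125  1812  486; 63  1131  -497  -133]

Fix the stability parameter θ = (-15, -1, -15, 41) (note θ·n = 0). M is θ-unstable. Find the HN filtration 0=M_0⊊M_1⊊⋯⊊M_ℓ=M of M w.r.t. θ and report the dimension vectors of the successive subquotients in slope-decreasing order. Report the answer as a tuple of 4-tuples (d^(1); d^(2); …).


Via rank(M_{q-1}∘⋯∘M_p): M ≅ I[1,1], I[1,3], I[1,4]^2, I[3,4].
μ_θ-semistable layers: μ^(1)=41; μ^(2)=-8; μ^(3)=-15

((0, 0, 0, 3); (0, 3, 3, 0); (4, 0, 1, 0))


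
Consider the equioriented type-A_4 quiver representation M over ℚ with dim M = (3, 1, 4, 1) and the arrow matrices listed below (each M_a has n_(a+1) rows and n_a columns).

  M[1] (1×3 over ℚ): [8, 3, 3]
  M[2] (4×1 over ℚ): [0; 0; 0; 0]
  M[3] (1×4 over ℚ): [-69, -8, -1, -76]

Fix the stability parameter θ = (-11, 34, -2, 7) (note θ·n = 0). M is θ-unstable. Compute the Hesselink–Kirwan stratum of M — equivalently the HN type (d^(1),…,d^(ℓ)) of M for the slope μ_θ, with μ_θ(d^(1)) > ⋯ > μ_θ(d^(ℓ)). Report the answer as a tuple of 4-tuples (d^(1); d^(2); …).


Barcode: M ≅ I[1,1]^2, I[1,2], I[3,3]^3, I[3,4]. HN layers by μ_θ (4 steps, strictly decreasing):
  μ^(1)=34; μ^(2)=7; μ^(3)=-2; μ^(4)=-11

((0, 1, 0, 0); (0, 0, 0, 1); (0, 0, 4, 0); (3, 0, 0, 0))


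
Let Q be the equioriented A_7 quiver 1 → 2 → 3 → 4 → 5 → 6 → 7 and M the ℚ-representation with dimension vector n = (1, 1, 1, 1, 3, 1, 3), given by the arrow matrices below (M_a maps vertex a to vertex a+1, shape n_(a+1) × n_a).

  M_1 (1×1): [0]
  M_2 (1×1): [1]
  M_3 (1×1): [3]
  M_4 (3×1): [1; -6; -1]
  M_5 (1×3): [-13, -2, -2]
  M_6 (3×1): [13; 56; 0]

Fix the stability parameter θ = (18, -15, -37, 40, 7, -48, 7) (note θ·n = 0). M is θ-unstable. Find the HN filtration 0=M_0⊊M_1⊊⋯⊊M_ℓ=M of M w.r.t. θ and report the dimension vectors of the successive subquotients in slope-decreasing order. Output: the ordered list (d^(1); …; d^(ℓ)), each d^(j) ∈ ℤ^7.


Interval decomposition of M: I[1,1], I[2,7], I[5,5]^2, I[7,7]^2.
HN type (ℓ=4): μ^(1)=18; μ^(2)=7; μ^(3)=-1/3; μ^(4)=-26

((1, 0, 0, 0, 0, 0, 0); (0, 0, 0, 0, 2, 0, 3); (0, 0, 0, 1, 1, 1, 0); (0, 1, 1, 0, 0, 0, 0))


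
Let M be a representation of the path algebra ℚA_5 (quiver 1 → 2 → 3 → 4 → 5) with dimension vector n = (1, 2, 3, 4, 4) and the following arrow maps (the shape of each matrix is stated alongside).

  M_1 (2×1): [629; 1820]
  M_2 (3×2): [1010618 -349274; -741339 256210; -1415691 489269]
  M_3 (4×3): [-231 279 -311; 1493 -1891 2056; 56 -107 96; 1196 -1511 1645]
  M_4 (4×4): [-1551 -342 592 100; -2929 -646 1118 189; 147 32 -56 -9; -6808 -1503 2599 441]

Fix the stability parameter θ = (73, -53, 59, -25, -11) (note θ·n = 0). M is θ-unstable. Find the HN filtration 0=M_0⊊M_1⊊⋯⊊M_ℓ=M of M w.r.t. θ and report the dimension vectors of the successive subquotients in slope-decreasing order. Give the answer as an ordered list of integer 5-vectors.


Via rank(M_{q-1}∘⋯∘M_p): M ≅ I[1,5], I[2,4], I[3,5], I[4,5], I[5,5].
μ_θ-semistable layers: μ^(1)=17; μ^(2)=43/5; μ^(3)=23/3; μ^(4)=-11; μ^(5)=-25; μ^(6)=-53

((0, 0, 1, 1, 0); (1, 1, 1, 1, 1); (0, 0, 1, 1, 1); (0, 0, 0, 0, 2); (0, 0, 0, 1, 0); (0, 1, 0, 0, 0))


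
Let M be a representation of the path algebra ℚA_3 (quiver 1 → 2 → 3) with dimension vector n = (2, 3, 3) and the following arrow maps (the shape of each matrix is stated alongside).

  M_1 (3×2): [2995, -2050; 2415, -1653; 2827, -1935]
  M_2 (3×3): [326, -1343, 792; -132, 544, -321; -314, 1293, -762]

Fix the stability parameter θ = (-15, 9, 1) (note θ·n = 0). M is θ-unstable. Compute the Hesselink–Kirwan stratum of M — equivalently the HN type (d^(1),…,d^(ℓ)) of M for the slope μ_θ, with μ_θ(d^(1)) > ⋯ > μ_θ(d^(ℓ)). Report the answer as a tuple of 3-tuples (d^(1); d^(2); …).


Via rank(M_{q-1}∘⋯∘M_p): M ≅ I[1,2], I[1,3], I[2,3], I[3,3].
μ_θ-semistable layers: μ^(1)=9; μ^(2)=5; μ^(3)=1; μ^(4)=-15

((0, 1, 0); (0, 2, 2); (0, 0, 1); (2, 0, 0))


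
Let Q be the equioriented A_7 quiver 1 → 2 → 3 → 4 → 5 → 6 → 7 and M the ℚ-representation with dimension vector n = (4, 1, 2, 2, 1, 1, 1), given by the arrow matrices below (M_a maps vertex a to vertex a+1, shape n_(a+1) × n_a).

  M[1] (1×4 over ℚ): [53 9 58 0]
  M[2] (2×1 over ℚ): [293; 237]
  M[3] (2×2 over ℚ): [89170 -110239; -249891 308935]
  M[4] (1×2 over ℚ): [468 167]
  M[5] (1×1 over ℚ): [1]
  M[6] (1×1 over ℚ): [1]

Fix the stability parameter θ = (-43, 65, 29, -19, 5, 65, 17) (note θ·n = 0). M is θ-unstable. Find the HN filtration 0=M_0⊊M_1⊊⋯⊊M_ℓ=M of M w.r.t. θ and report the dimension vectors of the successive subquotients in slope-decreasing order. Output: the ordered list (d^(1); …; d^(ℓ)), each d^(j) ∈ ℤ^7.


Barcode: M ≅ I[1,1]^3, I[1,4], I[3,7]. HN layers by μ_θ (4 steps, strictly decreasing):
  μ^(1)=41; μ^(2)=25; μ^(3)=5; μ^(4)=-43

((0, 0, 0, 0, 0, 1, 1); (0, 1, 1, 1, 0, 0, 0); (0, 0, 1, 1, 1, 0, 0); (4, 0, 0, 0, 0, 0, 0))


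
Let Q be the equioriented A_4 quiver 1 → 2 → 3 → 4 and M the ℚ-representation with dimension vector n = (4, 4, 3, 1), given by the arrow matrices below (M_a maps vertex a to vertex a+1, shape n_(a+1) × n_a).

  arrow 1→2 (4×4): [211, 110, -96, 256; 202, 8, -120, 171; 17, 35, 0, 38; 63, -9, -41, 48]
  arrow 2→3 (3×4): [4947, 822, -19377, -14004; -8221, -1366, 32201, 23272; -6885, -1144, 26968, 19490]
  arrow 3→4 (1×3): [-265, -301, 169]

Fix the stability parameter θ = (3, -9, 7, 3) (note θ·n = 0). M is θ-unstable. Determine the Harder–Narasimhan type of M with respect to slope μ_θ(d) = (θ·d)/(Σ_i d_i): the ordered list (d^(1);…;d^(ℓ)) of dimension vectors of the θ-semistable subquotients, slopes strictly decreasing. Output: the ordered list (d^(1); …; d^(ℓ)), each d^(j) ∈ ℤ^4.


Barcode: M ≅ I[1,2]^2, I[1,3], I[1,4], I[3,3]. HN layers by μ_θ (3 steps, strictly decreasing):
  μ^(1)=7; μ^(2)=5; μ^(3)=-3

((0, 0, 2, 0); (0, 0, 1, 1); (4, 4, 0, 0))


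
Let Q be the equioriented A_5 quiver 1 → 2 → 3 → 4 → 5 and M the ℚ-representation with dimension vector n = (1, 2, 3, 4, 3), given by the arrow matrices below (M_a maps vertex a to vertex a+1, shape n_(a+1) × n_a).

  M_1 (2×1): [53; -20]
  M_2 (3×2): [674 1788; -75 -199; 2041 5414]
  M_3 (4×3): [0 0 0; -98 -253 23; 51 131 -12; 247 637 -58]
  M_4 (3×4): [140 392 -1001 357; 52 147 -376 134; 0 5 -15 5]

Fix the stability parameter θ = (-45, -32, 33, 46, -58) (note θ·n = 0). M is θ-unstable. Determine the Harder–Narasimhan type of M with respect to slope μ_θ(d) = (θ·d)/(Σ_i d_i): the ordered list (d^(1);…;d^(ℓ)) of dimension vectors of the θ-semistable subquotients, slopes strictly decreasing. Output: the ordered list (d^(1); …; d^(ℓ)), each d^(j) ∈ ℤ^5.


Interval decomposition of M: I[1,4], I[2,5], I[3,3], I[4,4], I[4,5], I[5,5].
HN type (ℓ=7): μ^(1)=46; μ^(2)=33; μ^(3)=7; μ^(4)=-6; μ^(5)=-32; μ^(6)=-45; μ^(7)=-58

((0, 0, 0, 2, 0); (0, 0, 2, 0, 0); (0, 0, 1, 1, 1); (0, 0, 0, 1, 1); (0, 2, 0, 0, 0); (1, 0, 0, 0, 0); (0, 0, 0, 0, 1))


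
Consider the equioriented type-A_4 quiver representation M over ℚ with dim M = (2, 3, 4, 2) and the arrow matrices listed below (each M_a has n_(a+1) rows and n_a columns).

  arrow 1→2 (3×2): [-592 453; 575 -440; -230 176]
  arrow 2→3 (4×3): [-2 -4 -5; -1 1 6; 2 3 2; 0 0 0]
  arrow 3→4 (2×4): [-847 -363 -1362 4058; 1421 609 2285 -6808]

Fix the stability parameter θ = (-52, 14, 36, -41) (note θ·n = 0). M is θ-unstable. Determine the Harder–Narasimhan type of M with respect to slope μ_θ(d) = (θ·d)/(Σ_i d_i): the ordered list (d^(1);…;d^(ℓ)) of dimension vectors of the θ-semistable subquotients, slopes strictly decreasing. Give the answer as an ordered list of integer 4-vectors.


Interval decomposition of M: I[1,4]^2, I[2,3], I[3,3].
HN type (ℓ=4): μ^(1)=36; μ^(2)=14; μ^(3)=3; μ^(4)=-52

((0, 0, 2, 0); (0, 1, 0, 0); (0, 2, 2, 2); (2, 0, 0, 0))


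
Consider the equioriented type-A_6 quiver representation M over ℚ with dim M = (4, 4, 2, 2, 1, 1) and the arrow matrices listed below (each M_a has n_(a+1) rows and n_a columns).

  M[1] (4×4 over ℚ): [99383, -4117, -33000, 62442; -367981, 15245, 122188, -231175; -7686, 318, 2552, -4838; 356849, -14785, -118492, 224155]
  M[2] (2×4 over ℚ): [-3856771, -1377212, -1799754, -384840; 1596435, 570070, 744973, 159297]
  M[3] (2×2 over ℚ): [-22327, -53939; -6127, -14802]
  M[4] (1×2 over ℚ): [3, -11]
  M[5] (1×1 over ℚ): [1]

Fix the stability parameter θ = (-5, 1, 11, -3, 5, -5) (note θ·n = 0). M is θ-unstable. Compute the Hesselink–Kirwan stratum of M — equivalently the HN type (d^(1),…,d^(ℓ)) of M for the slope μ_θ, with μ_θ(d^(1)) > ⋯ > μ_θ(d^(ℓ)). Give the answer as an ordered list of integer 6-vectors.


Via rank(M_{q-1}∘⋯∘M_p): M ≅ I[1,1]^2, I[1,4], I[1,6], I[2,2]^2.
μ_θ-semistable layers: μ^(1)=4; μ^(2)=2; μ^(3)=1; μ^(4)=-5

((0, 0, 1, 1, 0, 0); (0, 0, 1, 1, 1, 1); (0, 4, 0, 0, 0, 0); (4, 0, 0, 0, 0, 0))


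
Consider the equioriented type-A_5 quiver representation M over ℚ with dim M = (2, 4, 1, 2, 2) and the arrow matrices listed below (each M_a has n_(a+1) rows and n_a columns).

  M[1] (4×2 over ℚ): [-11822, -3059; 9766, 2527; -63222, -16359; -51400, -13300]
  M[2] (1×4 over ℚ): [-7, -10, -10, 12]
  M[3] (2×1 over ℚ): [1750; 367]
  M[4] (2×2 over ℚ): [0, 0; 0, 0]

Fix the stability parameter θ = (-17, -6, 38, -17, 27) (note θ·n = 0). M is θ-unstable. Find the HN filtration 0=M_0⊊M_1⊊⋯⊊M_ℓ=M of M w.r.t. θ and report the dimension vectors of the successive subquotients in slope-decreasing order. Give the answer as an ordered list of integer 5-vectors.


Barcode: M ≅ I[1,1], I[1,4], I[2,2]^3, I[4,4], I[5,5]^2. HN layers by μ_θ (4 steps, strictly decreasing):
  μ^(1)=27; μ^(2)=21/2; μ^(3)=-6; μ^(4)=-17

((0, 0, 0, 0, 2); (0, 0, 1, 1, 0); (0, 4, 0, 0, 0); (2, 0, 0, 1, 0))


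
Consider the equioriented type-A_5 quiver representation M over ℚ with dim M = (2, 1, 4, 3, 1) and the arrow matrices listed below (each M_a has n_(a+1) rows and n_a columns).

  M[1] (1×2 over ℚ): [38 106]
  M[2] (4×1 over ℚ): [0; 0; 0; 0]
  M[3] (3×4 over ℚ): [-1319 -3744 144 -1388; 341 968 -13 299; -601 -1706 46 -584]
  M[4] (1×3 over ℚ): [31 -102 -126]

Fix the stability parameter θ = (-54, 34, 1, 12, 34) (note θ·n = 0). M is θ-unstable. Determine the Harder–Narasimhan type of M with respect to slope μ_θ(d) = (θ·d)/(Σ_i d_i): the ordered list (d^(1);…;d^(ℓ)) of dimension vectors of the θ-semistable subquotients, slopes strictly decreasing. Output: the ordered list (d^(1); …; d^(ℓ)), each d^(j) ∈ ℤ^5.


Interval decomposition of M: I[1,1], I[1,2], I[3,3], I[3,4]^2, I[3,5].
HN type (ℓ=4): μ^(1)=34; μ^(2)=12; μ^(3)=1; μ^(4)=-54

((0, 1, 0, 0, 1); (0, 0, 0, 3, 0); (0, 0, 4, 0, 0); (2, 0, 0, 0, 0))


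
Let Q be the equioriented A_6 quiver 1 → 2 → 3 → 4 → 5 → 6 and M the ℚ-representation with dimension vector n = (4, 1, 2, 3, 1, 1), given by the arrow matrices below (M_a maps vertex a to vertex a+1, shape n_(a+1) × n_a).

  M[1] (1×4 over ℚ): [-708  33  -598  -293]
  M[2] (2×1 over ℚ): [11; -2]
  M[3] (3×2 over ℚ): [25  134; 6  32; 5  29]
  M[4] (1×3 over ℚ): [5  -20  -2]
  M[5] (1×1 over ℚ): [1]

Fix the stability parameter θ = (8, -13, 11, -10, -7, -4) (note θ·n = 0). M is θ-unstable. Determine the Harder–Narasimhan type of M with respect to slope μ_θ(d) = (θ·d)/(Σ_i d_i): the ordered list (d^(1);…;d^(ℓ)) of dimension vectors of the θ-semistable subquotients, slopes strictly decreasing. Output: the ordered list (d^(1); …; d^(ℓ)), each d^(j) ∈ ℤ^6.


Interval decomposition of M: I[1,1]^3, I[1,6], I[3,4], I[4,4].
HN type (ℓ=4): μ^(1)=8; μ^(2)=1/2; μ^(3)=-5/2; μ^(4)=-10

((3, 0, 0, 0, 0, 0); (0, 0, 1, 1, 0, 0); (1, 1, 1, 1, 1, 1); (0, 0, 0, 1, 0, 0))


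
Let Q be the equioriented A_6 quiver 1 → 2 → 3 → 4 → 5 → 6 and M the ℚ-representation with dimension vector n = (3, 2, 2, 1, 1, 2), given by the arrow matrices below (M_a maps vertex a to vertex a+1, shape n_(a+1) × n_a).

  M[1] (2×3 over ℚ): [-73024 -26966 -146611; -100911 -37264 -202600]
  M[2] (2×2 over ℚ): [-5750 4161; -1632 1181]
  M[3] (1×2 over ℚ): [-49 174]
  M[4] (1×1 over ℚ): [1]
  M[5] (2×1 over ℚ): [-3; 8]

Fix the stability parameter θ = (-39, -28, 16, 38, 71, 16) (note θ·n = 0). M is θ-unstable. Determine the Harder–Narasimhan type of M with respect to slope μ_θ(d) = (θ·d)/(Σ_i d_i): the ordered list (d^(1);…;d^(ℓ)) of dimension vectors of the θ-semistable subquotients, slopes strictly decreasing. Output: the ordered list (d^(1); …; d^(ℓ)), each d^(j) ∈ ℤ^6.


Interval decomposition of M: I[1,1], I[1,3], I[1,6], I[6,6].
HN type (ℓ=5): μ^(1)=87/2; μ^(2)=38; μ^(3)=16; μ^(4)=-28; μ^(5)=-39

((0, 0, 0, 0, 1, 1); (0, 0, 0, 1, 0, 0); (0, 0, 2, 0, 0, 1); (0, 2, 0, 0, 0, 0); (3, 0, 0, 0, 0, 0))


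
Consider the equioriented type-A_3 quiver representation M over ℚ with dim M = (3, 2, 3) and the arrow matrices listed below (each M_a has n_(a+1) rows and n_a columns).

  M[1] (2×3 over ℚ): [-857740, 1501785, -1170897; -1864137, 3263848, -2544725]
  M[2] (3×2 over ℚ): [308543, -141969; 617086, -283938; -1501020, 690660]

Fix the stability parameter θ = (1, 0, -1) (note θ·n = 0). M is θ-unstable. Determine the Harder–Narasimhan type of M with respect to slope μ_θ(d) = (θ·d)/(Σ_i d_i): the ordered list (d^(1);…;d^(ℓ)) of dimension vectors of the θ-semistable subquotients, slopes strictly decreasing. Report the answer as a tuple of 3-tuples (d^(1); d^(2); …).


Barcode: M ≅ I[1,1], I[1,2], I[1,3], I[3,3]^2. HN layers by μ_θ (4 steps, strictly decreasing):
  μ^(1)=1; μ^(2)=1/2; μ^(3)=0; μ^(4)=-1

((1, 0, 0); (1, 1, 0); (1, 1, 1); (0, 0, 2))


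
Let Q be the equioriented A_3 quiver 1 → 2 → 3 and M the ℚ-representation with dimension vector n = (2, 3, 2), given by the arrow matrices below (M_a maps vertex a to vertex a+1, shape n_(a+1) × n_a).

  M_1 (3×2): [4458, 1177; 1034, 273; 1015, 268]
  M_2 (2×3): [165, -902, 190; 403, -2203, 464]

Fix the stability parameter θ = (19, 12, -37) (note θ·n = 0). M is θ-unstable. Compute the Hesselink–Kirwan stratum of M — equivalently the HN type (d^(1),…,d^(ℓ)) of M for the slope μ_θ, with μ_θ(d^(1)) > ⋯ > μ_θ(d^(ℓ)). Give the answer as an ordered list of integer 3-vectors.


Barcode: M ≅ I[1,2], I[1,3], I[2,3]. HN layers by μ_θ (3 steps, strictly decreasing):
  μ^(1)=31/2; μ^(2)=-2; μ^(3)=-25/2

((1, 1, 0); (1, 1, 1); (0, 1, 1))


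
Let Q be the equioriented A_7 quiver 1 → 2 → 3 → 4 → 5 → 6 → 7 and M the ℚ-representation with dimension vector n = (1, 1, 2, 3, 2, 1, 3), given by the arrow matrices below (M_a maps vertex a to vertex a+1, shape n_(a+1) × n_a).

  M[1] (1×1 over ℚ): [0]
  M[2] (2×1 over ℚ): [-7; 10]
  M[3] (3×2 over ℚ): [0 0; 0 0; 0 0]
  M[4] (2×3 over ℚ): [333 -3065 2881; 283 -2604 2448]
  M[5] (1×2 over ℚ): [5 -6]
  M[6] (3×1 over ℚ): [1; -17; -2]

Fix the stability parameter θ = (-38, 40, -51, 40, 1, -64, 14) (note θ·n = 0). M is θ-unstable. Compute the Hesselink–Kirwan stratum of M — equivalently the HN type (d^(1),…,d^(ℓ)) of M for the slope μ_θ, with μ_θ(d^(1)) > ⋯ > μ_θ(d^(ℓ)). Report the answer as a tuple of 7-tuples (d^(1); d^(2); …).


Interval decomposition of M: I[1,1], I[2,3], I[3,3], I[4,4], I[4,5], I[4,7], I[7,7]^2.
HN type (ℓ=7): μ^(1)=40; μ^(2)=41/2; μ^(3)=14; μ^(4)=-11/2; μ^(5)=-23/3; μ^(6)=-38; μ^(7)=-51

((0, 0, 0, 1, 0, 0, 0); (0, 0, 0, 1, 1, 0, 0); (0, 0, 0, 0, 0, 0, 3); (0, 1, 1, 0, 0, 0, 0); (0, 0, 0, 1, 1, 1, 0); (1, 0, 0, 0, 0, 0, 0); (0, 0, 1, 0, 0, 0, 0))


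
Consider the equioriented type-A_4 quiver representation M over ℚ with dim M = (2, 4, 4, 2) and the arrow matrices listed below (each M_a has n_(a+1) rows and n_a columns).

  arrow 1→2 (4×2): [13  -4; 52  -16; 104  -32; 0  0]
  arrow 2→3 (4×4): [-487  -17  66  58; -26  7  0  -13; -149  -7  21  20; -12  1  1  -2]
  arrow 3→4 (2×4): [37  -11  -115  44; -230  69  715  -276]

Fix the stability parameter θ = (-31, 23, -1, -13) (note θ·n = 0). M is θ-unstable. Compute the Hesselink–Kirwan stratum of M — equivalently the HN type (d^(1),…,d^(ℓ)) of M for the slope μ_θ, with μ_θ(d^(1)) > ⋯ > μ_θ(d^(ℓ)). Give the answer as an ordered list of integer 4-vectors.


Via rank(M_{q-1}∘⋯∘M_p): M ≅ I[1,1], I[1,4], I[2,3]^2, I[2,4].
μ_θ-semistable layers: μ^(1)=11; μ^(2)=3; μ^(3)=-31

((0, 2, 2, 0); (0, 2, 2, 2); (2, 0, 0, 0))


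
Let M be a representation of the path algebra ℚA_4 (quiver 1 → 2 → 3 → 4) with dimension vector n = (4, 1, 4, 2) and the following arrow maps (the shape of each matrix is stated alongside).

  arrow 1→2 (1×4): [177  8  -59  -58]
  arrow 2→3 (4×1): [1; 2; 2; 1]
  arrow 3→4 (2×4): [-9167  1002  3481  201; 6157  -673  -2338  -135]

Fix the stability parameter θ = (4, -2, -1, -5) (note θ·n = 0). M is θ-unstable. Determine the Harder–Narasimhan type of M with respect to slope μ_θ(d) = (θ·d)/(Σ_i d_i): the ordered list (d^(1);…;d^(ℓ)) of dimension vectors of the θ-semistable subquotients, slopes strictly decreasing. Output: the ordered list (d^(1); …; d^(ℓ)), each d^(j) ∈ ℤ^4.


Interval decomposition of M: I[1,1]^3, I[1,3], I[3,3], I[3,4]^2.
HN type (ℓ=4): μ^(1)=4; μ^(2)=1/3; μ^(3)=-1; μ^(4)=-3

((3, 0, 0, 0); (1, 1, 1, 0); (0, 0, 1, 0); (0, 0, 2, 2))


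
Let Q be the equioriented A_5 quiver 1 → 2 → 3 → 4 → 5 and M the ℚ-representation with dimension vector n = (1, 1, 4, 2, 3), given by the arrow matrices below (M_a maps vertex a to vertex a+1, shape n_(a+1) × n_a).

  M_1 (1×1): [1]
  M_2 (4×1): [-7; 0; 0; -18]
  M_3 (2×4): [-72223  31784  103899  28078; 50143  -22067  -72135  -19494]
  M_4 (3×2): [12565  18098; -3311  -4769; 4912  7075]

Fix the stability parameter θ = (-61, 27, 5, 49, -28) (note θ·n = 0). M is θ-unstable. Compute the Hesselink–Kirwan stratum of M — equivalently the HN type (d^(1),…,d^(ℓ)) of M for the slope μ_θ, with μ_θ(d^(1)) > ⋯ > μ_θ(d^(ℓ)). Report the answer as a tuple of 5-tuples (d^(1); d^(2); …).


Interval decomposition of M: I[1,5], I[3,3]^2, I[3,5], I[5,5].
HN type (ℓ=5): μ^(1)=53/4; μ^(2)=21/2; μ^(3)=5; μ^(4)=-28; μ^(5)=-61

((0, 1, 1, 1, 1); (0, 0, 0, 1, 1); (0, 0, 3, 0, 0); (0, 0, 0, 0, 1); (1, 0, 0, 0, 0))


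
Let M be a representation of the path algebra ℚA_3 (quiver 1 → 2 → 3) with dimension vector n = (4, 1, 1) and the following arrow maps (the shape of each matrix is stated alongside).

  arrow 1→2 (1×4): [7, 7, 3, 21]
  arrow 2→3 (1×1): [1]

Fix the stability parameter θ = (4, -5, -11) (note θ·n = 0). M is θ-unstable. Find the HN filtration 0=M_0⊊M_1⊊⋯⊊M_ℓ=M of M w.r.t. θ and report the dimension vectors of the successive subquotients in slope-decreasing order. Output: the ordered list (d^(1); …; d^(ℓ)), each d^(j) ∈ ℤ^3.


Via rank(M_{q-1}∘⋯∘M_p): M ≅ I[1,1]^3, I[1,3].
μ_θ-semistable layers: μ^(1)=4; μ^(2)=-4

((3, 0, 0); (1, 1, 1))


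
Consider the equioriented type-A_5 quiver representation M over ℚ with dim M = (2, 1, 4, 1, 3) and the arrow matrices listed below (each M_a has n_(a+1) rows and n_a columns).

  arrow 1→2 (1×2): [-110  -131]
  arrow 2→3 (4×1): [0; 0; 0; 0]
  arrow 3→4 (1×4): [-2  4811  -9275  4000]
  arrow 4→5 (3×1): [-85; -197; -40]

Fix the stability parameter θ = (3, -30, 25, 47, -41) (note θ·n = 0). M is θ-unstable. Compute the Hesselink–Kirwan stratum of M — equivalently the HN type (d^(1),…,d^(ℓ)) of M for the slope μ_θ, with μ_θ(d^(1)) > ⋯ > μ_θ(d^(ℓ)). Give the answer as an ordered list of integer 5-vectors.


Interval decomposition of M: I[1,1], I[1,2], I[3,3]^3, I[3,5], I[5,5]^2.
HN type (ℓ=5): μ^(1)=25; μ^(2)=31/3; μ^(3)=3; μ^(4)=-27/2; μ^(5)=-41

((0, 0, 3, 0, 0); (0, 0, 1, 1, 1); (1, 0, 0, 0, 0); (1, 1, 0, 0, 0); (0, 0, 0, 0, 2))


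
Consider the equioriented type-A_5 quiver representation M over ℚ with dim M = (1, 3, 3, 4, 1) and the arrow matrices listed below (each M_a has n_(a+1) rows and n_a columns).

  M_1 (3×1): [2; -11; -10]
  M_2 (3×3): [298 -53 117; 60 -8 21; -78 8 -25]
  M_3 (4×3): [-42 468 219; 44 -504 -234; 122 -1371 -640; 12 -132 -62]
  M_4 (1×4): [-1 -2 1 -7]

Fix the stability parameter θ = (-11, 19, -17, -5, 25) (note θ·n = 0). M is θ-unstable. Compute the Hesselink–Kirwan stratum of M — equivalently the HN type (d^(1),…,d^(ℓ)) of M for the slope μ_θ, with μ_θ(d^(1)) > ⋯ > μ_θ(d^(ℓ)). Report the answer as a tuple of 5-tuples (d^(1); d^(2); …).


Via rank(M_{q-1}∘⋯∘M_p): M ≅ I[1,3], I[2,4], I[2,5], I[4,4]^2.
μ_θ-semistable layers: μ^(1)=25; μ^(2)=1; μ^(3)=-1; μ^(4)=-5; μ^(5)=-11

((0, 0, 0, 0, 1); (0, 1, 1, 0, 0); (0, 2, 2, 2, 0); (0, 0, 0, 2, 0); (1, 0, 0, 0, 0))


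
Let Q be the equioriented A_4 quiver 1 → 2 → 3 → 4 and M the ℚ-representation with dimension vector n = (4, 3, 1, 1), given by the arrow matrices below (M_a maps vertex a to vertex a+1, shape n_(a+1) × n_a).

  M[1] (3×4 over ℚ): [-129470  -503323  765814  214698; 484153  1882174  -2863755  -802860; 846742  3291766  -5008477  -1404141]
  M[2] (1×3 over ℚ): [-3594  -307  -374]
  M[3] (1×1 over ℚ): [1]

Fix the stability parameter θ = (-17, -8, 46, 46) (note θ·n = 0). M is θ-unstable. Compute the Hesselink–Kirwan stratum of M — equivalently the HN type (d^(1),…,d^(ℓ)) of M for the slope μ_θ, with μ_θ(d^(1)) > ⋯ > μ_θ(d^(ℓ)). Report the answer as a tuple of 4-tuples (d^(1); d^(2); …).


Via rank(M_{q-1}∘⋯∘M_p): M ≅ I[1,1], I[1,2]^2, I[1,4].
μ_θ-semistable layers: μ^(1)=46; μ^(2)=-8; μ^(3)=-17

((0, 0, 1, 1); (0, 3, 0, 0); (4, 0, 0, 0))


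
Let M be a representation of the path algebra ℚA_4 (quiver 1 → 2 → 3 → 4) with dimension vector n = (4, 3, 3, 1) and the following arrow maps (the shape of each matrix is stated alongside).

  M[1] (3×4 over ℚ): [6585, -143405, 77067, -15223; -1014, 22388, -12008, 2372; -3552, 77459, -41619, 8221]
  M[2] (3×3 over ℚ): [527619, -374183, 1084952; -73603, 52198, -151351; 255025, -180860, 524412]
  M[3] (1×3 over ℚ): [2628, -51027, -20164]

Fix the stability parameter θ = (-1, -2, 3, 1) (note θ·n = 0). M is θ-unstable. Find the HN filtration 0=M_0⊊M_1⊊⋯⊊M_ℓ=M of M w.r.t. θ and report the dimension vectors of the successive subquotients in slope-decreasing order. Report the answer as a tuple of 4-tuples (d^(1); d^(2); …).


Barcode: M ≅ I[1,1]^2, I[1,3], I[1,4], I[2,3]. HN layers by μ_θ (5 steps, strictly decreasing):
  μ^(1)=3; μ^(2)=2; μ^(3)=-1; μ^(4)=-3/2; μ^(5)=-2

((0, 0, 2, 0); (0, 0, 1, 1); (2, 0, 0, 0); (2, 2, 0, 0); (0, 1, 0, 0))


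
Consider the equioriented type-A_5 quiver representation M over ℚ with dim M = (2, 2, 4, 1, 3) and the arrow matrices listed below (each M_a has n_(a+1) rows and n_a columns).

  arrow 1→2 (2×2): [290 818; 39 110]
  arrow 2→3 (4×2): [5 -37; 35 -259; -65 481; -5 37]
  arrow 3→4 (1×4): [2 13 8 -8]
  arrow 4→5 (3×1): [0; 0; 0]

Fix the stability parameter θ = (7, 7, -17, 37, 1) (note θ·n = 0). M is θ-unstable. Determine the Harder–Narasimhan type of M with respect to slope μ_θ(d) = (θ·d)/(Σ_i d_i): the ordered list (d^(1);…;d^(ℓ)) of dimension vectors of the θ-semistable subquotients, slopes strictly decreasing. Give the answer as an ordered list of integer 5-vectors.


Barcode: M ≅ I[1,2], I[1,4], I[3,3]^3, I[5,5]^3. HN layers by μ_θ (5 steps, strictly decreasing):
  μ^(1)=37; μ^(2)=7; μ^(3)=1; μ^(4)=-1; μ^(5)=-17

((0, 0, 0, 1, 0); (1, 1, 0, 0, 0); (0, 0, 0, 0, 3); (1, 1, 1, 0, 0); (0, 0, 3, 0, 0))


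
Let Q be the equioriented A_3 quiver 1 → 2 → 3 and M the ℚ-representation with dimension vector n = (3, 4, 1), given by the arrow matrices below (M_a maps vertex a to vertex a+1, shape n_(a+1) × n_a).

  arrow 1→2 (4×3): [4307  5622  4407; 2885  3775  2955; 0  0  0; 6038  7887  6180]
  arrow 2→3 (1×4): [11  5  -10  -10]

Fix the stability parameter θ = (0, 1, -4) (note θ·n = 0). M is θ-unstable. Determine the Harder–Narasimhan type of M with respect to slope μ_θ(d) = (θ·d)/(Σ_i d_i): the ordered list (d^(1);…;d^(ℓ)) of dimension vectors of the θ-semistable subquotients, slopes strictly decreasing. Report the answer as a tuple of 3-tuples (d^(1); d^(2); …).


Barcode: M ≅ I[1,1], I[1,2], I[1,3], I[2,2]^2. HN layers by μ_θ (3 steps, strictly decreasing):
  μ^(1)=1; μ^(2)=0; μ^(3)=-1

((0, 3, 0); (2, 0, 0); (1, 1, 1))


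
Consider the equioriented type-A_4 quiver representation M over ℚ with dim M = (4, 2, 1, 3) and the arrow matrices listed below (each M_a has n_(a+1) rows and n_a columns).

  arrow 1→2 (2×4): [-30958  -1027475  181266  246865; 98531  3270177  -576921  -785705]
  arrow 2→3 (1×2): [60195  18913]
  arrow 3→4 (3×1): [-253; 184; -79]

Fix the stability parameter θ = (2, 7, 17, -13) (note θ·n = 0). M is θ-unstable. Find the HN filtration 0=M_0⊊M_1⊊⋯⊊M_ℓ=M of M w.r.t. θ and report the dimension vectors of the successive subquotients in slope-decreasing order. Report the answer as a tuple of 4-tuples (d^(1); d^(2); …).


Via rank(M_{q-1}∘⋯∘M_p): M ≅ I[1,1]^2, I[1,2], I[1,4], I[4,4]^2.
μ_θ-semistable layers: μ^(1)=7; μ^(2)=11/3; μ^(3)=2; μ^(4)=-13

((0, 1, 0, 0); (0, 1, 1, 1); (4, 0, 0, 0); (0, 0, 0, 2))


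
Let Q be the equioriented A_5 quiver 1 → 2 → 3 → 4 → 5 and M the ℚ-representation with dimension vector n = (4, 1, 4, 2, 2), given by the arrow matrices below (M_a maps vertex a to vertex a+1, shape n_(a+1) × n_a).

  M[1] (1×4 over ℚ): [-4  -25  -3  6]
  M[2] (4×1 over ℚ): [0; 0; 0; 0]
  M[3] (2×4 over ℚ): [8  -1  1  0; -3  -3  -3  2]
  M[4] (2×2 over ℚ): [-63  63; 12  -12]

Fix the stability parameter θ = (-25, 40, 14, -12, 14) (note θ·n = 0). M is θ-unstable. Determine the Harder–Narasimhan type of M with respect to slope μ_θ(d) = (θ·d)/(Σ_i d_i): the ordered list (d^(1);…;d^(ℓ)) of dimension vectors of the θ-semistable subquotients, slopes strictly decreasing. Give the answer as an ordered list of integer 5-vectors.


Barcode: M ≅ I[1,1]^3, I[1,2], I[3,3]^2, I[3,4], I[3,5], I[5,5]. HN layers by μ_θ (4 steps, strictly decreasing):
  μ^(1)=40; μ^(2)=14; μ^(3)=1; μ^(4)=-25

((0, 1, 0, 0, 0); (0, 0, 2, 0, 2); (0, 0, 2, 2, 0); (4, 0, 0, 0, 0))


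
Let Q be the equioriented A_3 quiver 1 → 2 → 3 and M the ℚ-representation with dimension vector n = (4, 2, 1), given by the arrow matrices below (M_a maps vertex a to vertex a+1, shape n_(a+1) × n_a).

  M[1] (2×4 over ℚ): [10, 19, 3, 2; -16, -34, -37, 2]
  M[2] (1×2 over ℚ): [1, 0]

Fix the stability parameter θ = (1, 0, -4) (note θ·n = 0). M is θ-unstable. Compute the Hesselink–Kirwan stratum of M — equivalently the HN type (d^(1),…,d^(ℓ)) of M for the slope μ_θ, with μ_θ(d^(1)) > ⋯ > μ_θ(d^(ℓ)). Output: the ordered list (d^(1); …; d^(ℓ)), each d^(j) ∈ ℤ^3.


Via rank(M_{q-1}∘⋯∘M_p): M ≅ I[1,1]^2, I[1,2], I[1,3].
μ_θ-semistable layers: μ^(1)=1; μ^(2)=1/2; μ^(3)=-1

((2, 0, 0); (1, 1, 0); (1, 1, 1))


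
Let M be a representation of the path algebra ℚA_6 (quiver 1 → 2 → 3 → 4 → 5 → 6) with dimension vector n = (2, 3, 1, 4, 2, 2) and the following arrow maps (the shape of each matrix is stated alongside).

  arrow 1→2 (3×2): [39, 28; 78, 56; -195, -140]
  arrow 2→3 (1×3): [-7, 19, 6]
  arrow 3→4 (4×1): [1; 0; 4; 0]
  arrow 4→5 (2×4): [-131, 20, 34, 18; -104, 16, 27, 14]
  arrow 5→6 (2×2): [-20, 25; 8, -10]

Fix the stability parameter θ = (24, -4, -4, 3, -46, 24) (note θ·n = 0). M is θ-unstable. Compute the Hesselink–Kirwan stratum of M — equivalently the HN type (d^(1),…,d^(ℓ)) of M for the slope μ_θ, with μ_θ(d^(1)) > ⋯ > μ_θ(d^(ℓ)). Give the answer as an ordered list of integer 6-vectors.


Barcode: M ≅ I[1,1], I[1,5], I[2,2]^2, I[4,4]^2, I[4,6], I[6,6]. HN layers by μ_θ (5 steps, strictly decreasing):
  μ^(1)=24; μ^(2)=3; μ^(3)=-4; μ^(4)=-27/5; μ^(5)=-43/2

((1, 0, 0, 0, 0, 2); (0, 0, 0, 2, 0, 0); (0, 2, 0, 0, 0, 0); (1, 1, 1, 1, 1, 0); (0, 0, 0, 1, 1, 0))


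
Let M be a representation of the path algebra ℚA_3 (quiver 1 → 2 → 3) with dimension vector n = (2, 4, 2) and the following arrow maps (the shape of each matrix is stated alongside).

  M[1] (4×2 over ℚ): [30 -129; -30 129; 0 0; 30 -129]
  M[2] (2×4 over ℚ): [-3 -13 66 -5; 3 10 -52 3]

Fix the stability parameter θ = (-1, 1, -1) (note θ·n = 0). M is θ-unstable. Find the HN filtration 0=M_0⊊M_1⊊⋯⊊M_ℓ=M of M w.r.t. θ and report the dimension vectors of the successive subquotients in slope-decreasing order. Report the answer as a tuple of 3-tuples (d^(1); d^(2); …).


Interval decomposition of M: I[1,1], I[1,3], I[2,2]^2, I[2,3].
HN type (ℓ=3): μ^(1)=1; μ^(2)=0; μ^(3)=-1

((0, 2, 0); (0, 2, 2); (2, 0, 0))


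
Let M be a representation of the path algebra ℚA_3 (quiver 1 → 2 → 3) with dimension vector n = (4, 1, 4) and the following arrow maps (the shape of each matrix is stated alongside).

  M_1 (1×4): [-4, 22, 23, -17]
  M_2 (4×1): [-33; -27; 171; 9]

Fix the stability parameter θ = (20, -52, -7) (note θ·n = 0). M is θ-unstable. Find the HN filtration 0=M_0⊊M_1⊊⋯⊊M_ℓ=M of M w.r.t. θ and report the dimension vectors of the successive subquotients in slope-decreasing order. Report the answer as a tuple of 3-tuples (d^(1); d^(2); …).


Via rank(M_{q-1}∘⋯∘M_p): M ≅ I[1,1]^3, I[1,3], I[3,3]^3.
μ_θ-semistable layers: μ^(1)=20; μ^(2)=-7; μ^(3)=-16

((3, 0, 0); (0, 0, 4); (1, 1, 0))


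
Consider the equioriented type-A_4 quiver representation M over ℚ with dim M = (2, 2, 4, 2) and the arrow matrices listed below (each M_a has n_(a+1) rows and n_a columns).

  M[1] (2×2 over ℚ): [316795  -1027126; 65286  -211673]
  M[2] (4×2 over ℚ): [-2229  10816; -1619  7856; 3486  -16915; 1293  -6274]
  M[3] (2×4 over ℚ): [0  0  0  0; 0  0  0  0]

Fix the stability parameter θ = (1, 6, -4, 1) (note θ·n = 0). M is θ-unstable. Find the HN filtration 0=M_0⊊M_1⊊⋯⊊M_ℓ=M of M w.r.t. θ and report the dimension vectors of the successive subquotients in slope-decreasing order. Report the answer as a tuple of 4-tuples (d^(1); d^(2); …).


Via rank(M_{q-1}∘⋯∘M_p): M ≅ I[1,3]^2, I[3,3]^2, I[4,4]^2.
μ_θ-semistable layers: μ^(1)=1; μ^(2)=-4

((2, 2, 2, 2); (0, 0, 2, 0))


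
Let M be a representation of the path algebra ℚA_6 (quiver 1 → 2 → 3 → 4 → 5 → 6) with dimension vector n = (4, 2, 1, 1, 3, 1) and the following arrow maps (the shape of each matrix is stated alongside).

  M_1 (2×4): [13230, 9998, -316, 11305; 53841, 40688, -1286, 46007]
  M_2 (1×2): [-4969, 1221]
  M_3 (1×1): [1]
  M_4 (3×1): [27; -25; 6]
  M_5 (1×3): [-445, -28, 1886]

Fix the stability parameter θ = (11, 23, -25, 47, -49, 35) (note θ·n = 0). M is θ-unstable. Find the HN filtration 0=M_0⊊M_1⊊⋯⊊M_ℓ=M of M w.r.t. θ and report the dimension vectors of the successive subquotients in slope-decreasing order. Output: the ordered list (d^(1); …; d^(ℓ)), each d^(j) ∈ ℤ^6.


Interval decomposition of M: I[1,1]^2, I[1,2], I[1,6], I[5,5]^2.
HN type (ℓ=5): μ^(1)=35; μ^(2)=23; μ^(3)=11; μ^(4)=7/5; μ^(5)=-49

((0, 0, 0, 0, 0, 1); (0, 1, 0, 0, 0, 0); (3, 0, 0, 0, 0, 0); (1, 1, 1, 1, 1, 0); (0, 0, 0, 0, 2, 0))


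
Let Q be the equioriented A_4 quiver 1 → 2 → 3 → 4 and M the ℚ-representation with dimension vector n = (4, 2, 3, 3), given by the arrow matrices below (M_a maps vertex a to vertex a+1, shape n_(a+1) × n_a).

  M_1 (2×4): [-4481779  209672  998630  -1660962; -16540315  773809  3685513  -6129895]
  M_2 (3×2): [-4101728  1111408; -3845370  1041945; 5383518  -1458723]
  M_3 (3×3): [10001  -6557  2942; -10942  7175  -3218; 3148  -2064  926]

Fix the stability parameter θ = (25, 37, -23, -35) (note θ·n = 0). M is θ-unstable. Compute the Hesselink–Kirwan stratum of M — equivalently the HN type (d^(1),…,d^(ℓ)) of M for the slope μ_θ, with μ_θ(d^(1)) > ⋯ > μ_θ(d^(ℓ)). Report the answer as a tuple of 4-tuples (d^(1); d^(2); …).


Barcode: M ≅ I[1,1]^2, I[1,2], I[1,4], I[3,4]^2. HN layers by μ_θ (4 steps, strictly decreasing):
  μ^(1)=37; μ^(2)=25; μ^(3)=1; μ^(4)=-29

((0, 1, 0, 0); (3, 0, 0, 0); (1, 1, 1, 1); (0, 0, 2, 2))


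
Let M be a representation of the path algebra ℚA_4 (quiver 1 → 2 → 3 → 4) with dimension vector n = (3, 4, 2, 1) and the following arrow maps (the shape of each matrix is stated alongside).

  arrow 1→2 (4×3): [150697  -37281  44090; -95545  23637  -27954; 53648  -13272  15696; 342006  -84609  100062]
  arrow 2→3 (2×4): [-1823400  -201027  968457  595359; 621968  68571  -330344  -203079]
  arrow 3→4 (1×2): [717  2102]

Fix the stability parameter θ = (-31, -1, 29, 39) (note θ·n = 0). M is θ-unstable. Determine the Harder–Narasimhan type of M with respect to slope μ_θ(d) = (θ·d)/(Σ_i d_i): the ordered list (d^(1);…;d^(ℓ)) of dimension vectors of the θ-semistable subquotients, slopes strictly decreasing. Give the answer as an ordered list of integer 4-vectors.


Via rank(M_{q-1}∘⋯∘M_p): M ≅ I[1,1], I[1,2], I[1,4], I[2,2], I[2,3].
μ_θ-semistable layers: μ^(1)=39; μ^(2)=29; μ^(3)=-1; μ^(4)=-31

((0, 0, 0, 1); (0, 0, 2, 0); (0, 4, 0, 0); (3, 0, 0, 0))
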